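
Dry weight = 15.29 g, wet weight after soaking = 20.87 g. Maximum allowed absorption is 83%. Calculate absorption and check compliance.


WA = (20.87 - 15.29) / 15.29 x 100 = 36.5%
Maximum allowed: 83%
Compliant: Yes


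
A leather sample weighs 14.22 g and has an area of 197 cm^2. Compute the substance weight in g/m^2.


Substance weight = mass / area x 10000
SW = 14.22 / 197 x 10000
SW = 721.8 g/m^2


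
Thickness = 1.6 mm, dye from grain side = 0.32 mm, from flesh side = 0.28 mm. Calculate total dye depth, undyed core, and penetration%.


Total dyed = 0.60 mm
Undyed core = 1.00 mm
Penetration = 37.5%

Total dyed = 0.32 + 0.28 = 0.60 mm
Undyed core = 1.6 - 0.60 = 1.00 mm
Penetration = 0.60 / 1.6 x 100 = 37.5%


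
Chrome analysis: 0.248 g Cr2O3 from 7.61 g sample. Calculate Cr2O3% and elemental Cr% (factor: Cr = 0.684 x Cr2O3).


Cr2O3 = 3.26%
Cr = 2.23%

Cr2O3% = 0.248 / 7.61 x 100 = 3.26%
Cr% = 3.26 x 0.684 = 2.23%


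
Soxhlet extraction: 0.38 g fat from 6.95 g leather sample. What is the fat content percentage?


5.5%

Fat content = 0.38 / 6.95 x 100
Fat = 5.5%


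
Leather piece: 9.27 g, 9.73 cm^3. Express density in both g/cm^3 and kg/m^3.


0.953 g/cm^3
953 kg/m^3

Density = 9.27 / 9.73 = 0.953 g/cm^3
Convert: 0.953 x 1000 = 953 kg/m^3


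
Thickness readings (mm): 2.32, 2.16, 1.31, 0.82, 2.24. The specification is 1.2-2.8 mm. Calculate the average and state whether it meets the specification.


Sum = 8.85
Average = 8.85 / 5 = 1.77 mm
Specification range: 1.2 to 2.8 mm
Within spec: Yes


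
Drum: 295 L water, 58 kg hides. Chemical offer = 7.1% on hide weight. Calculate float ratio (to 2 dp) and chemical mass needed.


Float ratio = 295 / 58 = 5.09
Chemical = 58 x 7.1 / 100 = 4.118 kg


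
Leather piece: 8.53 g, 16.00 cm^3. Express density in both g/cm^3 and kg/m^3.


Density = 8.53 / 16.00 = 0.533 g/cm^3
Convert: 0.533 x 1000 = 533 kg/m^3


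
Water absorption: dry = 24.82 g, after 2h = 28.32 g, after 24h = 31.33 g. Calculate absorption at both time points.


WA (2h) = (28.32 - 24.82) / 24.82 x 100 = 14.1%
WA (24h) = (31.33 - 24.82) / 24.82 x 100 = 26.2%


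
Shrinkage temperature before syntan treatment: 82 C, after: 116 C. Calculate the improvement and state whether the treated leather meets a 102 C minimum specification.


Improvement = 116 - 82 = 34 C
Spec check: 116 C >= 102 C? Yes


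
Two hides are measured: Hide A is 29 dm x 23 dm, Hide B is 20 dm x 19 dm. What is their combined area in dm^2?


Hide A area = 29 x 23 = 667 dm^2
Hide B area = 20 x 19 = 380 dm^2
Total = 667 + 380 = 1047 dm^2


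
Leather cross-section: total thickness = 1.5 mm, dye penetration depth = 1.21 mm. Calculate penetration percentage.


80.7%

Penetration% = 1.21 / 1.5 x 100
Penetration = 80.7%


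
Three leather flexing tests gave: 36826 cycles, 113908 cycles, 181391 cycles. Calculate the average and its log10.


Average = 110708 cycles
log10 = 5.04


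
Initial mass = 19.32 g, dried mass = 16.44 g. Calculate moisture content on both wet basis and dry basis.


Wet basis = 14.9%
Dry basis = 17.5%


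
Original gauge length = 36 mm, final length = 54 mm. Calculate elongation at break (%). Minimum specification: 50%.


Extension = 54 - 36 = 18 mm
Elongation = 18 / 36 x 100 = 50.0%
Minimum required: 50%
Meets specification: Yes


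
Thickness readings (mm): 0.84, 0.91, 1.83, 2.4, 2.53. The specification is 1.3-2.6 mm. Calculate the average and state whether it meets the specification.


Sum = 8.51
Average = 8.51 / 5 = 1.70 mm
Specification range: 1.3 to 2.6 mm
Within spec: Yes


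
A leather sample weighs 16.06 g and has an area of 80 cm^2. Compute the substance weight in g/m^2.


Substance weight = mass / area x 10000
SW = 16.06 / 80 x 10000
SW = 2007.5 g/m^2


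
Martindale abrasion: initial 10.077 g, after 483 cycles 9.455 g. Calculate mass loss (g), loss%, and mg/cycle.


Mass loss = 0.622 g
Loss = 6.17%
Rate = 1.288 mg/cycle


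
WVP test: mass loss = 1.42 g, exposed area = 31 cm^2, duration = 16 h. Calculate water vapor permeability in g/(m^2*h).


28.63 g/(m^2*h)


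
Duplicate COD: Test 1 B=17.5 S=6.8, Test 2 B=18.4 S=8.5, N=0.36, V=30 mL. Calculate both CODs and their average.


COD1 = 1027.2 mg/L
COD2 = 950.4 mg/L
Average = 988.8 mg/L

COD1 = (17.5 - 6.8) x 0.36 x 8000 / 30 = 1027.2 mg/L
COD2 = (18.4 - 8.5) x 0.36 x 8000 / 30 = 950.4 mg/L
Average = (1027.2 + 950.4) / 2 = 988.8 mg/L


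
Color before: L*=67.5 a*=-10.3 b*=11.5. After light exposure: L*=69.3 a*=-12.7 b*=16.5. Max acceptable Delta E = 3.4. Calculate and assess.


Delta E = 5.83
Passes: No


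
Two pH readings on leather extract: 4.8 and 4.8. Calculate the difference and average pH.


Difference = |4.8 - 4.8| = 0.0
Average = (4.8 + 4.8) / 2 = 4.80


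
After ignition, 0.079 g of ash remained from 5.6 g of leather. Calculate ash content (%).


1.41%


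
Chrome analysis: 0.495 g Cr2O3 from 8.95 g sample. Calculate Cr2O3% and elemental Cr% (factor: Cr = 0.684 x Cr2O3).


Cr2O3% = 0.495 / 8.95 x 100 = 5.53%
Cr% = 5.53 x 0.684 = 3.78%


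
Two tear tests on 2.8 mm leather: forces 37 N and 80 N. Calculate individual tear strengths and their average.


Tear 1 = 37 / 2.8 = 13.2 N/mm
Tear 2 = 80 / 2.8 = 28.6 N/mm
Average = (13.2 + 28.6) / 2 = 20.9 N/mm


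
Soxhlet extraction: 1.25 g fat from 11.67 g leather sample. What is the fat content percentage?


Fat content = 1.25 / 11.67 x 100
Fat = 10.7%


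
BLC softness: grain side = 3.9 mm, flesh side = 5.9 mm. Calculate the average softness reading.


4.90 mm

Average = (3.9 + 5.9) / 2
Average = 4.90 mm


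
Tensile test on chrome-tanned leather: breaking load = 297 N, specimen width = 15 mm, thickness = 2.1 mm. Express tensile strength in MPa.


Cross-section = 15 x 2.1 = 31.5 mm^2
TS = 297 / 31.5 = 9.43 MPa
(1 N/mm^2 = 1 MPa)


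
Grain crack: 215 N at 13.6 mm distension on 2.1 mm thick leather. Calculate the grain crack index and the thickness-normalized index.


Crack index = 215 / 13.6 = 15.8 N/mm
Normalized = 15.8 / 2.1 = 7.5 N/mm per mm


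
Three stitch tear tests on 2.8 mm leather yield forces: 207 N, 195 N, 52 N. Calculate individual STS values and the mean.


STS1 = 207 / 2.8 = 73.9 N/mm
STS2 = 195 / 2.8 = 69.6 N/mm
STS3 = 52 / 2.8 = 18.6 N/mm
Mean = (73.9 + 69.6 + 18.6) / 3 = 54.0 N/mm


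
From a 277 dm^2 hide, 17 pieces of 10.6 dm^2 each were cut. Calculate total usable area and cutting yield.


Total usable = 17 x 10.6 = 180.2 dm^2
Yield = 180.2 / 277 x 100 = 65.1%


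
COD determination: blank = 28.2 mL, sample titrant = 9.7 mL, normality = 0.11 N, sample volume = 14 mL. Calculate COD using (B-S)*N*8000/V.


1162.9 mg/L

COD = (28.2 - 9.7) x 0.11 x 8000 / 14
COD = 18.5 x 0.11 x 8000 / 14
COD = 1162.9 mg/L


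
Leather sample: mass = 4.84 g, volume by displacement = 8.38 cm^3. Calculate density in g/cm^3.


Density = mass / volume
Density = 4.84 / 8.38 = 0.578 g/cm^3


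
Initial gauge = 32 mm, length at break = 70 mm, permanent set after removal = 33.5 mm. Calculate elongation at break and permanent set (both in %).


Elongation at break = (70 - 32) / 32 x 100 = 118.8%
Permanent set = (33.5 - 32) / 32 x 100 = 4.7%


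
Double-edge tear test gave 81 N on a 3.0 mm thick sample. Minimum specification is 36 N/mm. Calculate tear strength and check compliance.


Tear strength = 81 / 3.0 = 27.0 N/mm
Required minimum = 36 N/mm
Compliant: No


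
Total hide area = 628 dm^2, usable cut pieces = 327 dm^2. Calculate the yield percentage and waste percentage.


Yield = 52.1%
Waste = 47.9%

Yield = 327 / 628 x 100 = 52.1%
Waste = 628 - 327 = 301 dm^2
Waste% = 100 - 52.1 = 47.9%


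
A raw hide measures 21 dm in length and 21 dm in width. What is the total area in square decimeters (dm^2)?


441 dm^2

Area = length x width
Area = 21 x 21 = 441 dm^2


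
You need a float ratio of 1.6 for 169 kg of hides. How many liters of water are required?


270.4 L

Water = hide weight x target ratio
Water = 169 x 1.6 = 270.4 L


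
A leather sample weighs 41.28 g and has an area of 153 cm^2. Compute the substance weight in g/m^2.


2698.0 g/m^2

Substance weight = mass / area x 10000
SW = 41.28 / 153 x 10000
SW = 2698.0 g/m^2


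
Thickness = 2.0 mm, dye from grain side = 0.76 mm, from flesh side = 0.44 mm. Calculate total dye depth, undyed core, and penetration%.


Total dyed = 0.76 + 0.44 = 1.20 mm
Undyed core = 2.0 - 1.20 = 0.80 mm
Penetration = 1.20 / 2.0 x 100 = 60.0%


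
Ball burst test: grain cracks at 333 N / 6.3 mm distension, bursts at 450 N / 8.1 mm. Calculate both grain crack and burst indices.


Crack index = 333 / 6.3 = 52.9 N/mm
Burst index = 450 / 8.1 = 55.6 N/mm


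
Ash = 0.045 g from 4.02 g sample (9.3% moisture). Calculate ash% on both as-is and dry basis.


As-is ash = 1.12%
Dry-basis ash = 1.23%

As-is ash% = 0.045 / 4.02 x 100 = 1.12%
Dry mass = 4.02 x (100 - 9.3) / 100 = 3.64614 g
Dry-basis ash% = 0.045 / 3.64614 x 100 = 1.23%


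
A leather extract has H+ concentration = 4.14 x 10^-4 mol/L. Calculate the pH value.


pH = -log10[H+]
pH = -log10(4.14 x 10^-4) = 3.38


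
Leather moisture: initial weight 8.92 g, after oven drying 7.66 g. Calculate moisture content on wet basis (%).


Moisture = 8.92 - 7.66 = 1.26 g
MC = 1.26 / 8.92 x 100 = 14.1%


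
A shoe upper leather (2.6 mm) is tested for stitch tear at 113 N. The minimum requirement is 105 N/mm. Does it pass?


STS = 113 / 2.6 = 43.5 N/mm
Minimum required: 105 N/mm
Passes: No


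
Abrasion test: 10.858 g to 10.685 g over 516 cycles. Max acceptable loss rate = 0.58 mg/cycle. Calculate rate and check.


Rate = 0.335 mg/cycle
Passes: Yes

Loss = 10.858 - 10.685 = 0.173 g
Rate = 0.173 g / 516 cycles x 1000 = 0.335 mg/cycle
Max = 0.58 mg/cycle
Passes: Yes


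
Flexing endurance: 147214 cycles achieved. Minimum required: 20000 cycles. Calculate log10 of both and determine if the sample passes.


log10(147214) = 5.17
log10(20000) = 4.30
Passes: Yes


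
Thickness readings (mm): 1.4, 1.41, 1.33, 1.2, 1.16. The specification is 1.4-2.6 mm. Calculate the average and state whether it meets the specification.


Average = 1.30 mm
Within specification: No


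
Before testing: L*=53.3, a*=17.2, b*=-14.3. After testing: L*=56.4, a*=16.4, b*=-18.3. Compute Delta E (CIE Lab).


Delta E = 5.12


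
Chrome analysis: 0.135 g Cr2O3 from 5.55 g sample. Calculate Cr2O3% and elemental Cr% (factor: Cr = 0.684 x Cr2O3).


Cr2O3 = 2.43%
Cr = 1.66%


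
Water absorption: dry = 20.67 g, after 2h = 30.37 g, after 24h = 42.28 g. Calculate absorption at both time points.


WA (2h) = (30.37 - 20.67) / 20.67 x 100 = 46.9%
WA (24h) = (42.28 - 20.67) / 20.67 x 100 = 104.5%


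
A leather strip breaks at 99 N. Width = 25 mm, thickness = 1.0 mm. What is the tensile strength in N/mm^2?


3.96 N/mm^2

Cross-sectional area = 25 x 1.0 = 25.0 mm^2
Tensile strength = 99 / 25.0 = 3.96 N/mm^2


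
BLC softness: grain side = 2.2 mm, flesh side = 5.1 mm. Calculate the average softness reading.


3.65 mm


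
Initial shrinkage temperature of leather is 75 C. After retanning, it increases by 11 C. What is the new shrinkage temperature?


86 C

New Ts = 75 + 11 = 86 C


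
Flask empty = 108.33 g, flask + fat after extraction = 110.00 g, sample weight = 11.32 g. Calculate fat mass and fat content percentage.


Fat mass = 1.67 g
Fat content = 14.8%


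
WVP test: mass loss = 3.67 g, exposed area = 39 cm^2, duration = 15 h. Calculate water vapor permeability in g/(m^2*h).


WVP = mass_loss / (area x time) x 10000
WVP = 3.67 / (39 x 15) x 10000
WVP = 3.67 / 585 x 10000 = 62.74 g/(m^2*h)


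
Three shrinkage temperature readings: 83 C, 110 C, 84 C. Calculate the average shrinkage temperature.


92.3 C


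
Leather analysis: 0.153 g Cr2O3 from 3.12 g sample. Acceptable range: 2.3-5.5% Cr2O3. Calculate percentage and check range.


Cr2O3% = 0.153 / 3.12 x 100 = 4.90%
Acceptable range: 2.3 to 5.5%
Within range: Yes


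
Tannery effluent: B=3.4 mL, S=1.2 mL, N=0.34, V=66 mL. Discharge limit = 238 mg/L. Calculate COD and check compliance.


COD = 90.7 mg/L
Compliant: Yes

COD = (3.4 - 1.2) x 0.34 x 8000 / 66 = 90.7 mg/L
Limit: 238 mg/L
Compliant: Yes


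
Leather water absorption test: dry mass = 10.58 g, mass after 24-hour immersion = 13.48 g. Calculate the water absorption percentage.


Water absorbed = 13.48 - 10.58 = 2.90 g
WA% = 2.90 / 10.58 x 100 = 27.4%


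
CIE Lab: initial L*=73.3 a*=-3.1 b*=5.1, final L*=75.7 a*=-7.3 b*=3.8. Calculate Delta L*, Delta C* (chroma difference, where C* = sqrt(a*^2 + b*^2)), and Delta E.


Delta L* = 75.7 - 73.3 = 2.4
C1* = sqrt((-3.1)^2 + (5.1)^2) = 5.968
C2* = sqrt((-7.3)^2 + (3.8)^2) = 8.230
Delta C* = 8.230 - 5.968 = 2.26
Delta E = sqrt((2.4)^2 + (-4.2)^2 + (-1.3)^2) = 5.01


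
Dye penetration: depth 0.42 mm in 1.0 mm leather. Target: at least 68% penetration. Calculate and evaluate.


Penetration = 42.0%
Meets target: No

Penetration = 0.42 / 1.0 x 100 = 42.0%
Target: 68%
Meets target: No


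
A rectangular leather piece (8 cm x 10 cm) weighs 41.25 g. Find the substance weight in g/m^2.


Area = 8 x 10 = 80 cm^2
SW = 41.25 / 80 x 10000 = 5156.3 g/m^2


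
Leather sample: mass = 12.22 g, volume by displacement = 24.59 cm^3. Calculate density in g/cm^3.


Density = mass / volume
Density = 12.22 / 24.59 = 0.497 g/cm^3


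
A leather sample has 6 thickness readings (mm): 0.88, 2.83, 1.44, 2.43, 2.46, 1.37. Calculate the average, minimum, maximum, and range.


Average = 1.90 mm
Min = 0.88 mm
Max = 2.83 mm
Range = 1.95 mm

Sum = 11.41
Average = 11.41 / 6 = 1.90 mm
Minimum = 0.88 mm
Maximum = 2.83 mm
Range = 2.83 - 0.88 = 1.95 mm


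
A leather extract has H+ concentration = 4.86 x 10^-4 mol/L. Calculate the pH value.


pH = -log10[H+]
pH = -log10(4.86 x 10^-4) = 3.31


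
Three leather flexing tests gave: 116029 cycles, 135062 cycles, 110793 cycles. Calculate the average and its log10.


Average = 120628 cycles
log10 = 5.08


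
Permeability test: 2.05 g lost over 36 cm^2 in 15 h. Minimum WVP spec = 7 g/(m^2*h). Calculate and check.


WVP = 37.96 g/(m^2*h)
Meets specification: Yes

WVP = 2.05 / (36 x 15) x 10000 = 37.96 g/(m^2*h)
Minimum: 7 g/(m^2*h)
Meets spec: Yes


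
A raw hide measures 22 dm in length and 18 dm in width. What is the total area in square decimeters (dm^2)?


Area = length x width
Area = 22 x 18 = 396 dm^2


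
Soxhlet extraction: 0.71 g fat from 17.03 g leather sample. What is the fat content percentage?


Fat content = 0.71 / 17.03 x 100
Fat = 4.2%


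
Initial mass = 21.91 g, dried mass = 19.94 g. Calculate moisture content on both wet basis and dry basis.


Moisture lost = 21.91 - 19.94 = 1.97 g
Wet basis MC = 1.97 / 21.91 x 100 = 9.0%
Dry basis MC = 1.97 / 19.94 x 100 = 9.9%


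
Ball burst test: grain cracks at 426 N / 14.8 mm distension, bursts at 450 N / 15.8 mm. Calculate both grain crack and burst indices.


Crack index = 426 / 14.8 = 28.8 N/mm
Burst index = 450 / 15.8 = 28.5 N/mm


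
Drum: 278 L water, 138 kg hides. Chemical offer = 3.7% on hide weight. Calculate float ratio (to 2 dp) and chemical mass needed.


Float ratio = 278 / 138 = 2.01
Chemical = 138 x 3.7 / 100 = 5.106 kg


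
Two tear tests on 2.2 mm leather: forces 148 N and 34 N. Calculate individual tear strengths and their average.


Tear 1 = 148 / 2.2 = 67.3 N/mm
Tear 2 = 34 / 2.2 = 15.5 N/mm
Average = (67.3 + 15.5) / 2 = 41.4 N/mm


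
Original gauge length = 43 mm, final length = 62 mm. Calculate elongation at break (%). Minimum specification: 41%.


Extension = 62 - 43 = 19 mm
Elongation = 19 / 43 x 100 = 44.2%
Minimum required: 41%
Meets specification: Yes


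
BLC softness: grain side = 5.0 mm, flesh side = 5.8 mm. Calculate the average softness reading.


5.40 mm

Average = (5.0 + 5.8) / 2
Average = 5.40 mm


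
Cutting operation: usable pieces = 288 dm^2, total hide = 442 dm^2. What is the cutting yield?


Yield = usable / total x 100
Yield = 288 / 442 x 100 = 65.2%


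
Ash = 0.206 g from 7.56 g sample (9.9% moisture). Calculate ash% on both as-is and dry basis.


As-is ash% = 0.206 / 7.56 x 100 = 2.72%
Dry mass = 7.56 x (100 - 9.9) / 100 = 6.81156 g
Dry-basis ash% = 0.206 / 6.81156 x 100 = 3.02%


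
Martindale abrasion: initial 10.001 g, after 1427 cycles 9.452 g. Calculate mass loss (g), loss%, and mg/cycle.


Mass loss = 0.549 g
Loss = 5.49%
Rate = 0.385 mg/cycle


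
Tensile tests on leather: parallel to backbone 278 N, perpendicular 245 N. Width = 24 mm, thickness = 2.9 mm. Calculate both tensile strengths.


Area = 24 x 2.9 = 69.6 mm^2
TS (parallel) = 278 / 69.6 = 3.99 N/mm^2
TS (perpendicular) = 245 / 69.6 = 3.52 N/mm^2


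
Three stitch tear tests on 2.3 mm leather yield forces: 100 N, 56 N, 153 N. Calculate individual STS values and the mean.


STS1 = 100 / 2.3 = 43.5 N/mm
STS2 = 56 / 2.3 = 24.3 N/mm
STS3 = 153 / 2.3 = 66.5 N/mm
Mean = (43.5 + 24.3 + 66.5) / 3 = 44.8 N/mm


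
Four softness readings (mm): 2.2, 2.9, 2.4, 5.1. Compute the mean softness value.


3.15 mm


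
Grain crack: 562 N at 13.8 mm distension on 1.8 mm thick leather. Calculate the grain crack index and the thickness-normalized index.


Crack index = 40.7 N/mm
Normalized index = 22.6 N/mm per mm

Crack index = 562 / 13.8 = 40.7 N/mm
Normalized = 40.7 / 1.8 = 22.6 N/mm per mm


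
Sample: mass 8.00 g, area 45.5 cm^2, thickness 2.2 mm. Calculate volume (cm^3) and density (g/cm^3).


Thickness in cm = 2.2 / 10 = 0.22 cm
Volume = 45.5 x 0.22 = 10.010 cm^3
Density = 8.00 / 10.010 = 0.799 g/cm^3


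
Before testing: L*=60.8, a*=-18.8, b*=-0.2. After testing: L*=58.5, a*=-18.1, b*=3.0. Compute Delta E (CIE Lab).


Delta E = 4.00


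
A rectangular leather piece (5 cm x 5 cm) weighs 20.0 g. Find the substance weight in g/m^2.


Area = 5 x 5 = 25 cm^2
SW = 20.0 / 25 x 10000 = 8000.0 g/m^2


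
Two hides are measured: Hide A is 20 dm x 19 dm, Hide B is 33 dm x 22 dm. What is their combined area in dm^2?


Hide A area = 20 x 19 = 380 dm^2
Hide B area = 33 x 22 = 726 dm^2
Total = 380 + 726 = 1106 dm^2


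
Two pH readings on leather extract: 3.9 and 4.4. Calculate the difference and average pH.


Difference = |3.9 - 4.4| = 0.5
Average = (3.9 + 4.4) / 2 = 4.15


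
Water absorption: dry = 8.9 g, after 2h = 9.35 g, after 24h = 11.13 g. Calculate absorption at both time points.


2h absorption = 5.1%
24h absorption = 25.1%


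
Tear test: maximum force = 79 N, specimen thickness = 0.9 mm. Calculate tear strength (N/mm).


87.8 N/mm


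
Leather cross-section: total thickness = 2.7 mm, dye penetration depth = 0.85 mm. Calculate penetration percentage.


31.5%

Penetration% = 0.85 / 2.7 x 100
Penetration = 31.5%


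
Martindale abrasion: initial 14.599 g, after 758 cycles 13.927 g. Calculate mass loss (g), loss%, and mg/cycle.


Mass loss = 0.672 g
Loss = 4.60%
Rate = 0.887 mg/cycle

Loss = 14.599 - 13.927 = 0.672 g
Loss% = 0.672 / 14.599 x 100 = 4.60%
Rate = 0.672 / 758 x 1000 = 0.887 mg/cycle


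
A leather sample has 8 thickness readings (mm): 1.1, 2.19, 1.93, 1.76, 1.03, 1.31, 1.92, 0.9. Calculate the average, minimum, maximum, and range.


Sum = 12.14
Average = 12.14 / 8 = 1.52 mm
Minimum = 0.9 mm
Maximum = 2.19 mm
Range = 2.19 - 0.9 = 1.29 mm


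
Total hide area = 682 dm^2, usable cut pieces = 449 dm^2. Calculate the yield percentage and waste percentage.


Yield = 449 / 682 x 100 = 65.8%
Waste = 682 - 449 = 233 dm^2
Waste% = 100 - 65.8 = 34.2%


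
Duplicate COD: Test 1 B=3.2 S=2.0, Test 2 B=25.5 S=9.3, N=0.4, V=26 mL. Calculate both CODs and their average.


COD1 = 147.7 mg/L
COD2 = 1993.8 mg/L
Average = 1070.8 mg/L

COD1 = (3.2 - 2.0) x 0.4 x 8000 / 26 = 147.7 mg/L
COD2 = (25.5 - 9.3) x 0.4 x 8000 / 26 = 1993.8 mg/L
Average = (147.7 + 1993.8) / 2 = 1070.8 mg/L


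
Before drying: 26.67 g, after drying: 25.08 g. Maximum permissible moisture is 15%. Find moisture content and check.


Moisture content = 6.0%
Acceptable: Yes

MC = (26.67 - 25.08) / 26.67 x 100 = 6.0%
Maximum: 15%
Acceptable: Yes


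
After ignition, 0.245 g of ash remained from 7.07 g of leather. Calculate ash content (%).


3.47%

Ash% = 0.245 / 7.07 x 100
Ash% = 3.47%


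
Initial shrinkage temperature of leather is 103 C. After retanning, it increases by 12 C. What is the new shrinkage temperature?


New Ts = 103 + 12 = 115 C


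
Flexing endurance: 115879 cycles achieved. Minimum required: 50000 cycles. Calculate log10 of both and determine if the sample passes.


Achieved: log10 = 5.06
Required: log10 = 4.70
Passes: Yes


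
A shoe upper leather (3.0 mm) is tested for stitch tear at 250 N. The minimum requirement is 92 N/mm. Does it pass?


STS = 83.3 N/mm
Passes: No


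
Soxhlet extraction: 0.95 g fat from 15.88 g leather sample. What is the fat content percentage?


6.0%

Fat content = 0.95 / 15.88 x 100
Fat = 6.0%


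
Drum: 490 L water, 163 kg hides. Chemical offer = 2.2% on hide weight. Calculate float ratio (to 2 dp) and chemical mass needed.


Float ratio = 3.01
Chemical needed = 3.586 kg

Float ratio = 490 / 163 = 3.01
Chemical = 163 x 2.2 / 100 = 3.586 kg


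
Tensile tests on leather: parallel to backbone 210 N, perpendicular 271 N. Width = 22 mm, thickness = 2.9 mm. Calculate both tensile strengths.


Parallel = 3.29 N/mm^2
Perpendicular = 4.25 N/mm^2

Area = 22 x 2.9 = 63.8 mm^2
TS (parallel) = 210 / 63.8 = 3.29 N/mm^2
TS (perpendicular) = 271 / 63.8 = 4.25 N/mm^2


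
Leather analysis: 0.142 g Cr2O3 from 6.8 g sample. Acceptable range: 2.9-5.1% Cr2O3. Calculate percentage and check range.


Cr2O3 = 2.09%
Within range: No

Cr2O3% = 0.142 / 6.8 x 100 = 2.09%
Acceptable range: 2.9 to 5.1%
Within range: No


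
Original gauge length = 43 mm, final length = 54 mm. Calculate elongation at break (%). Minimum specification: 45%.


Extension = 54 - 43 = 11 mm
Elongation = 11 / 43 x 100 = 25.6%
Minimum required: 45%
Meets specification: No


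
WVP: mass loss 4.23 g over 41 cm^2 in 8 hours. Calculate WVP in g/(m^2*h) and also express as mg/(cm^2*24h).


WVP = 128.96 g/(m^2*h)
Daily rate = 309.51 mg/(cm^2*24h)


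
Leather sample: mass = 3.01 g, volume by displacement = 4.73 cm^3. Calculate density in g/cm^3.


Density = mass / volume
Density = 3.01 / 4.73 = 0.636 g/cm^3


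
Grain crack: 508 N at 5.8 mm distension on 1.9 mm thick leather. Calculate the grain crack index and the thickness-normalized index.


Crack index = 508 / 5.8 = 87.6 N/mm
Normalized = 87.6 / 1.9 = 46.1 N/mm per mm


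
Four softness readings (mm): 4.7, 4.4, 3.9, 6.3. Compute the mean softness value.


4.83 mm

Sum = 4.7 + 4.4 + 3.9 + 6.3
Mean = 19.3 / 4 = 4.83 mm


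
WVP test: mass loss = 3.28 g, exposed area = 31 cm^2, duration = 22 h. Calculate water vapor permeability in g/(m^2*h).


WVP = mass_loss / (area x time) x 10000
WVP = 3.28 / (31 x 22) x 10000
WVP = 3.28 / 682 x 10000 = 48.09 g/(m^2*h)


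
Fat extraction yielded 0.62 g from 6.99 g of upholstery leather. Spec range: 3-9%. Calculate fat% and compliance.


Fat content = 8.9%
Compliant: Yes

Fat% = 0.62 / 6.99 x 100 = 8.9%
Spec range: 3-9%
Compliant: Yes


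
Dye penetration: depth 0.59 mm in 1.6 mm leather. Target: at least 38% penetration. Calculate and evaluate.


Penetration = 36.9%
Meets target: No

Penetration = 0.59 / 1.6 x 100 = 36.9%
Target: 38%
Meets target: No


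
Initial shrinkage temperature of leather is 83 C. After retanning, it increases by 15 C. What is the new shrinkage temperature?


98 C


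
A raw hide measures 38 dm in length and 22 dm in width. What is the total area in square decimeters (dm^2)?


836 dm^2


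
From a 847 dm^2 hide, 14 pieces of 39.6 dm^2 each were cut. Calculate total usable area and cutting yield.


Total usable = 14 x 39.6 = 554.4 dm^2
Yield = 554.4 / 847 x 100 = 65.5%


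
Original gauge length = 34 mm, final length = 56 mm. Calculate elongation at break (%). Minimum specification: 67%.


Extension = 56 - 34 = 22 mm
Elongation = 22 / 34 x 100 = 64.7%
Minimum required: 67%
Meets specification: No


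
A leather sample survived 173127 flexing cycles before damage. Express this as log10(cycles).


5.24

log10(173127) = 5.24


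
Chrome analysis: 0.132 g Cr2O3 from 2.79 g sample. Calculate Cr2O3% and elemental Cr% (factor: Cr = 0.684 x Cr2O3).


Cr2O3 = 4.73%
Cr = 3.24%


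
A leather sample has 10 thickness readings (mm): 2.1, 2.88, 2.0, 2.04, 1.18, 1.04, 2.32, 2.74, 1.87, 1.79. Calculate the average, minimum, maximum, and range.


Average = 2.00 mm
Min = 1.04 mm
Max = 2.88 mm
Range = 1.84 mm


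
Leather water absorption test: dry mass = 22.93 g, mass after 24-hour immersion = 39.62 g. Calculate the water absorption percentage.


Water absorbed = 39.62 - 22.93 = 16.69 g
WA% = 16.69 / 22.93 x 100 = 72.8%


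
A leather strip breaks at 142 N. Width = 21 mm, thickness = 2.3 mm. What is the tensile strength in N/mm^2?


Cross-sectional area = 21 x 2.3 = 48.3 mm^2
Tensile strength = 142 / 48.3 = 2.94 N/mm^2


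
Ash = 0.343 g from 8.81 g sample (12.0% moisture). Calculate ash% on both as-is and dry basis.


As-is ash% = 0.343 / 8.81 x 100 = 3.89%
Dry mass = 8.81 x (100 - 12.0) / 100 = 7.7528 g
Dry-basis ash% = 0.343 / 7.7528 x 100 = 4.42%


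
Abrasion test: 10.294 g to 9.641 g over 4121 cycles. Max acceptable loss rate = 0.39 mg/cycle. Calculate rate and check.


Loss = 10.294 - 9.641 = 0.653 g
Rate = 0.653 g / 4121 cycles x 1000 = 0.158 mg/cycle
Max = 0.39 mg/cycle
Passes: Yes


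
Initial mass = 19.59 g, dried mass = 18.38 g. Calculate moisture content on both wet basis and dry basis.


Moisture lost = 19.59 - 18.38 = 1.21 g
Wet basis MC = 1.21 / 19.59 x 100 = 6.2%
Dry basis MC = 1.21 / 18.38 x 100 = 6.6%


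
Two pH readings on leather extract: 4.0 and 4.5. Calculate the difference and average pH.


Difference = 0.5
Average pH = 4.25

Difference = |4.0 - 4.5| = 0.5
Average = (4.0 + 4.5) / 2 = 4.25


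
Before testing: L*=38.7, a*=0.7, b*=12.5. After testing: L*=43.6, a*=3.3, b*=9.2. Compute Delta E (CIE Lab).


dL = 43.6 - 38.7 = 4.9
da = 3.3 - 0.7 = 2.6
db = 9.2 - 12.5 = -3.3
dE = sqrt((4.9)^2 + (2.6)^2 + (-3.3)^2) = 6.45


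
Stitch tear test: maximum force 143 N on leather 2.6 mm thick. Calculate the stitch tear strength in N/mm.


55.0 N/mm

Stitch tear strength = force / thickness
STS = 143 / 2.6 = 55.0 N/mm


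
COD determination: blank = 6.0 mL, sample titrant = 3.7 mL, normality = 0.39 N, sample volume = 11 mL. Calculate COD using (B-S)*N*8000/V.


652.4 mg/L

COD = (6.0 - 3.7) x 0.39 x 8000 / 11
COD = 2.3 x 0.39 x 8000 / 11
COD = 652.4 mg/L


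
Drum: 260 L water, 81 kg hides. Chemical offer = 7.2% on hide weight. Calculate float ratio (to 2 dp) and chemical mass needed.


Float ratio = 260 / 81 = 3.21
Chemical = 81 x 7.2 / 100 = 5.832 kg


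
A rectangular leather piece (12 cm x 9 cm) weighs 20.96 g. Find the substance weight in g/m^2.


Area = 12 x 9 = 108 cm^2
SW = 20.96 / 108 x 10000 = 1940.7 g/m^2


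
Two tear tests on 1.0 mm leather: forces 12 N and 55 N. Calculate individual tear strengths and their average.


Tear 1 = 12.0 N/mm
Tear 2 = 55.0 N/mm
Average = 33.5 N/mm


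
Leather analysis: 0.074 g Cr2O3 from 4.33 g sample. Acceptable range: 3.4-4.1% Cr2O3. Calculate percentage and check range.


Cr2O3% = 0.074 / 4.33 x 100 = 1.71%
Acceptable range: 3.4 to 4.1%
Within range: No


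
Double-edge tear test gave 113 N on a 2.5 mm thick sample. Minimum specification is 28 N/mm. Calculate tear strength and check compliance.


Tear strength = 45.2 N/mm
Compliant: Yes

Tear strength = 113 / 2.5 = 45.2 N/mm
Required minimum = 28 N/mm
Compliant: Yes


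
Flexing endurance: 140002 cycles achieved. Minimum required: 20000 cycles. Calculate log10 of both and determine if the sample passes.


Achieved: log10 = 5.15
Required: log10 = 4.30
Passes: Yes

log10(140002) = 5.15
log10(20000) = 4.30
Passes: Yes


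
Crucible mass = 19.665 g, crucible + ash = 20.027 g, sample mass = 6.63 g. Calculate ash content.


Ash mass = 0.362 g
Ash content = 5.46%

Ash mass = 20.027 - 19.665 = 0.362 g
Ash% = 0.362 / 6.63 x 100 = 5.46%


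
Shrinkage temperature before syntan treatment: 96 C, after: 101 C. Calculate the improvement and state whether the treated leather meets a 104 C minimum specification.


Improvement = 101 - 96 = 5 C
Spec check: 101 C >= 104 C? No


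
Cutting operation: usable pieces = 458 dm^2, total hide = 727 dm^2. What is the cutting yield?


Yield = usable / total x 100
Yield = 458 / 727 x 100 = 63.0%


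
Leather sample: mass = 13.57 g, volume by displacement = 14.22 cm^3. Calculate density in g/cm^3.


0.954 g/cm^3

Density = mass / volume
Density = 13.57 / 14.22 = 0.954 g/cm^3


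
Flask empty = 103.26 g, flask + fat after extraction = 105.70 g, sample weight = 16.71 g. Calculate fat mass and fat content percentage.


Fat mass = 2.44 g
Fat content = 14.6%

Fat mass = 105.70 - 103.26 = 2.44 g
Fat% = 2.44 / 16.71 x 100 = 14.6%


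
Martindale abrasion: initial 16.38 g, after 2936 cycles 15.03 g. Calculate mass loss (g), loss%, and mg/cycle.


Mass loss = 1.350 g
Loss = 8.24%
Rate = 0.460 mg/cycle

Loss = 16.38 - 15.03 = 1.350 g
Loss% = 1.350 / 16.38 x 100 = 8.24%
Rate = 1.350 / 2936 x 1000 = 0.460 mg/cycle


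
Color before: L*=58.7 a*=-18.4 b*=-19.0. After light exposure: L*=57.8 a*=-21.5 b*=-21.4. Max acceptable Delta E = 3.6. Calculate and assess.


dL = -0.9, da = -3.1, db = -2.4
dE = sqrt((-0.9)^2 + (-3.1)^2 + (-2.4)^2) = 4.02
Max = 3.6
Passes: No


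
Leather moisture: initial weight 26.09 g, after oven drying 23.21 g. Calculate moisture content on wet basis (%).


11.0%


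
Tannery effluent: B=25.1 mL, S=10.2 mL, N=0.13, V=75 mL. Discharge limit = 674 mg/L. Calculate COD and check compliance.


COD = 206.6 mg/L
Compliant: Yes

COD = (25.1 - 10.2) x 0.13 x 8000 / 75 = 206.6 mg/L
Limit: 674 mg/L
Compliant: Yes


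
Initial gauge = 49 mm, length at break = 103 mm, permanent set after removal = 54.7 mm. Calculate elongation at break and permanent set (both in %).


Elongation at break = (103 - 49) / 49 x 100 = 110.2%
Permanent set = (54.7 - 49) / 49 x 100 = 11.6%


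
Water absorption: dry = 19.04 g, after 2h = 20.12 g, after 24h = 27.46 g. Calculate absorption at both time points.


WA (2h) = (20.12 - 19.04) / 19.04 x 100 = 5.7%
WA (24h) = (27.46 - 19.04) / 19.04 x 100 = 44.2%


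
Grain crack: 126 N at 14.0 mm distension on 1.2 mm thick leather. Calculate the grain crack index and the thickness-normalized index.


Crack index = 9.0 N/mm
Normalized index = 7.5 N/mm per mm


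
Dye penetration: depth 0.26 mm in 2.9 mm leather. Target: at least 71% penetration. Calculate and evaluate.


Penetration = 0.26 / 2.9 x 100 = 9.0%
Target: 71%
Meets target: No


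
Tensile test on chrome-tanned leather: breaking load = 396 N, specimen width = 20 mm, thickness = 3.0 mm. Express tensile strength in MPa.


6.60 MPa

Cross-section = 20 x 3.0 = 60.0 mm^2
TS = 396 / 60.0 = 6.60 MPa
(1 N/mm^2 = 1 MPa)


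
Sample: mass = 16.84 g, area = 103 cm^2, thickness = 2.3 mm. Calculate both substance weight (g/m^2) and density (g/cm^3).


SW = 16.84 / 103 x 10000 = 1635.0 g/m^2
Volume = 103 x 2.3 / 10 = 23.69 cm^3
Density = 16.84 / 23.69 = 0.711 g/cm^3


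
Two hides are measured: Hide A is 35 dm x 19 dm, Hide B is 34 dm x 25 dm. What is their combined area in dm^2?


1515 dm^2

Hide A area = 35 x 19 = 665 dm^2
Hide B area = 34 x 25 = 850 dm^2
Total = 665 + 850 = 1515 dm^2


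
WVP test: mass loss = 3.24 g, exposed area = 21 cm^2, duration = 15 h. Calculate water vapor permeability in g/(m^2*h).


102.86 g/(m^2*h)

WVP = mass_loss / (area x time) x 10000
WVP = 3.24 / (21 x 15) x 10000
WVP = 3.24 / 315 x 10000 = 102.86 g/(m^2*h)


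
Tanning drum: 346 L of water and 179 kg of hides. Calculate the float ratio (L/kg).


Float ratio = water / hide weight
Ratio = 346 / 179 = 1.9


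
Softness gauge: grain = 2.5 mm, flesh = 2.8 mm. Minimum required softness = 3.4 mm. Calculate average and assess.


Average = (2.5 + 2.8) / 2 = 2.65 mm
Minimum = 3.4 mm
Meets requirement: No


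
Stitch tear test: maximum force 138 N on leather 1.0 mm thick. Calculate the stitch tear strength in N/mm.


Stitch tear strength = force / thickness
STS = 138 / 1.0 = 138.0 N/mm


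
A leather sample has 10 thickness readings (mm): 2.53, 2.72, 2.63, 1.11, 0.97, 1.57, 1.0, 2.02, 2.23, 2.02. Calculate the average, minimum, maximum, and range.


Sum = 18.80
Average = 18.80 / 10 = 1.88 mm
Minimum = 0.97 mm
Maximum = 2.72 mm
Range = 2.72 - 0.97 = 1.75 mm


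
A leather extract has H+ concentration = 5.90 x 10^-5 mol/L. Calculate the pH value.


pH = -log10[H+]
pH = -log10(5.90 x 10^-5) = 4.23


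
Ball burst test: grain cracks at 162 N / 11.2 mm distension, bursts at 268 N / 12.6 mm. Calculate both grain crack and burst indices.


Crack index = 162 / 11.2 = 14.5 N/mm
Burst index = 268 / 12.6 = 21.3 N/mm


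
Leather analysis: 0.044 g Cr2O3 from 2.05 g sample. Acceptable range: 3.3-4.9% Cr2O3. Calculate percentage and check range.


Cr2O3 = 2.15%
Within range: No


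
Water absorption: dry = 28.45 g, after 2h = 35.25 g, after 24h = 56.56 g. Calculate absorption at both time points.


WA (2h) = (35.25 - 28.45) / 28.45 x 100 = 23.9%
WA (24h) = (56.56 - 28.45) / 28.45 x 100 = 98.8%


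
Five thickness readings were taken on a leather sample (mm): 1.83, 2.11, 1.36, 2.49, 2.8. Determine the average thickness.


Sum = 1.83 + 2.11 + 1.36 + 2.49 + 2.8 = 10.59
Average = 10.59 / 5 = 2.12 mm


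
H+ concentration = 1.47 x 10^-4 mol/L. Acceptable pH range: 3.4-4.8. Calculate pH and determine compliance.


pH = -log10(1.47 x 10^-4) = 3.83
Range: 3.4 to 4.8
Compliant: Yes


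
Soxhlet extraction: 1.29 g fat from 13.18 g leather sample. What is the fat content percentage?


9.8%


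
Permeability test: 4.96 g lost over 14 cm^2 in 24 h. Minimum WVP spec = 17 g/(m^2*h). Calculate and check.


WVP = 147.62 g/(m^2*h)
Meets specification: Yes

WVP = 4.96 / (14 x 24) x 10000 = 147.62 g/(m^2*h)
Minimum: 17 g/(m^2*h)
Meets spec: Yes


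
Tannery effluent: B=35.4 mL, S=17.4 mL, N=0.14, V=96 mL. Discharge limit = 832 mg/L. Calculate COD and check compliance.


COD = (35.4 - 17.4) x 0.14 x 8000 / 96 = 210.0 mg/L
Limit: 832 mg/L
Compliant: Yes


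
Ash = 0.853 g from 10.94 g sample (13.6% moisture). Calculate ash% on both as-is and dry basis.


As-is ash = 7.80%
Dry-basis ash = 9.02%

As-is ash% = 0.853 / 10.94 x 100 = 7.80%
Dry mass = 10.94 x (100 - 13.6) / 100 = 9.45216 g
Dry-basis ash% = 0.853 / 9.45216 x 100 = 9.02%


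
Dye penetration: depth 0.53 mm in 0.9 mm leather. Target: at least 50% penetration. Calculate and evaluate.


Penetration = 0.53 / 0.9 x 100 = 58.9%
Target: 50%
Meets target: Yes


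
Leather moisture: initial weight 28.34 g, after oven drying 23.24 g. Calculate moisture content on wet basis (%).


18.0%

Moisture = 28.34 - 23.24 = 5.10 g
MC = 5.10 / 28.34 x 100 = 18.0%


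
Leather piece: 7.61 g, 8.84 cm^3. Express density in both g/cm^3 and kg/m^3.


0.861 g/cm^3
861 kg/m^3

Density = 7.61 / 8.84 = 0.861 g/cm^3
Convert: 0.861 x 1000 = 861 kg/m^3


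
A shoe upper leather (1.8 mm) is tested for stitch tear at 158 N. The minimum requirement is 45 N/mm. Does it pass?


STS = 158 / 1.8 = 87.8 N/mm
Minimum required: 45 N/mm
Passes: Yes


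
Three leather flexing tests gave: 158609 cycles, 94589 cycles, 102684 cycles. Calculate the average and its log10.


Average = (158609 + 94589 + 102684) / 3 = 118627 cycles
log10(118627) = 5.07


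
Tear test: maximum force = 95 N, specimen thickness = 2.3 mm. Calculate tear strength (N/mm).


Tear strength = force / thickness
Tear = 95 / 2.3 = 41.3 N/mm


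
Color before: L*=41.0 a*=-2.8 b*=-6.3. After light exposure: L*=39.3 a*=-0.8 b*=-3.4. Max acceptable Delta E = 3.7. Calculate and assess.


dL = -1.7, da = 2.0, db = 2.9
dE = sqrt((-1.7)^2 + (2.0)^2 + (2.9)^2) = 3.91
Max = 3.7
Passes: No


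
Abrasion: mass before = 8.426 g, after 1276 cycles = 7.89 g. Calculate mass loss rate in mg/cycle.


0.420 mg/cycle


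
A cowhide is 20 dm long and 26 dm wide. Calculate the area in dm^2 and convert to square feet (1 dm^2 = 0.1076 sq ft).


Area = 20 x 26 = 520 dm^2
Conversion: 520 x 0.1076 = 55.95 sq ft


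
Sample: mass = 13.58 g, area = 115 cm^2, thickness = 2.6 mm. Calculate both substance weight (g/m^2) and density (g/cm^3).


Substance weight = 1180.9 g/m^2
Density = 0.454 g/cm^3


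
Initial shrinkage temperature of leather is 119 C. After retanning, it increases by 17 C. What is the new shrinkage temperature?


136 C

New Ts = 119 + 17 = 136 C


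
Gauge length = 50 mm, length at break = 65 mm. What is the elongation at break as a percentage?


30.0%


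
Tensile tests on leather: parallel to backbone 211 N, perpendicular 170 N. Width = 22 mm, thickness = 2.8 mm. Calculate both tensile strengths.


Area = 22 x 2.8 = 61.6 mm^2
TS (parallel) = 211 / 61.6 = 3.43 N/mm^2
TS (perpendicular) = 170 / 61.6 = 2.76 N/mm^2


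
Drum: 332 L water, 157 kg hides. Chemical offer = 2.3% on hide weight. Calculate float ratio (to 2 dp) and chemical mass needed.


Float ratio = 332 / 157 = 2.11
Chemical = 157 x 2.3 / 100 = 3.611 kg


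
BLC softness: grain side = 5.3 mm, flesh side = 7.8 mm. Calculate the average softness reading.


6.55 mm

Average = (5.3 + 7.8) / 2
Average = 6.55 mm


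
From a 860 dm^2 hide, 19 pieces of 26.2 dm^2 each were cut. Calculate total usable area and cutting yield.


Usable area = 497.8 dm^2
Yield = 57.9%

Total usable = 19 x 26.2 = 497.8 dm^2
Yield = 497.8 / 860 x 100 = 57.9%


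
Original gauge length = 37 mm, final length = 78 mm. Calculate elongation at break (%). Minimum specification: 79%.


Elongation = 110.8%
Meets spec: Yes

Extension = 78 - 37 = 41 mm
Elongation = 41 / 37 x 100 = 110.8%
Minimum required: 79%
Meets specification: Yes


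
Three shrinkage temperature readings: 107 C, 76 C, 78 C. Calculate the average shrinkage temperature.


Average = (107 + 76 + 78) / 3
Average = 261 / 3 = 87.0 C


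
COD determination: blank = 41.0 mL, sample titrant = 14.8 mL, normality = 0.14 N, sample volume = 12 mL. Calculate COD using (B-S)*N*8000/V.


COD = (41.0 - 14.8) x 0.14 x 8000 / 12
COD = 26.2 x 0.14 x 8000 / 12
COD = 2445.3 mg/L


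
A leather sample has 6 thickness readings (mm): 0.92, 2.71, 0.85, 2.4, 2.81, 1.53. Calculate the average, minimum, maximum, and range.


Average = 1.87 mm
Min = 0.85 mm
Max = 2.81 mm
Range = 1.96 mm

Sum = 11.22
Average = 11.22 / 6 = 1.87 mm
Minimum = 0.85 mm
Maximum = 2.81 mm
Range = 2.81 - 0.85 = 1.96 mm


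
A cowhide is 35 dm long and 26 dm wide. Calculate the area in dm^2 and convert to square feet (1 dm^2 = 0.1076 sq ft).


Area = 35 x 26 = 910 dm^2
Conversion: 910 x 0.1076 = 97.92 sq ft


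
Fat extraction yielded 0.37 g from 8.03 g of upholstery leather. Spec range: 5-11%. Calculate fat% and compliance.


Fat% = 0.37 / 8.03 x 100 = 4.6%
Spec range: 5-11%
Compliant: No


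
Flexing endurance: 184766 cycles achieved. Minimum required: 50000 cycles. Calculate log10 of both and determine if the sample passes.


log10(184766) = 5.27
log10(50000) = 4.70
Passes: Yes
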